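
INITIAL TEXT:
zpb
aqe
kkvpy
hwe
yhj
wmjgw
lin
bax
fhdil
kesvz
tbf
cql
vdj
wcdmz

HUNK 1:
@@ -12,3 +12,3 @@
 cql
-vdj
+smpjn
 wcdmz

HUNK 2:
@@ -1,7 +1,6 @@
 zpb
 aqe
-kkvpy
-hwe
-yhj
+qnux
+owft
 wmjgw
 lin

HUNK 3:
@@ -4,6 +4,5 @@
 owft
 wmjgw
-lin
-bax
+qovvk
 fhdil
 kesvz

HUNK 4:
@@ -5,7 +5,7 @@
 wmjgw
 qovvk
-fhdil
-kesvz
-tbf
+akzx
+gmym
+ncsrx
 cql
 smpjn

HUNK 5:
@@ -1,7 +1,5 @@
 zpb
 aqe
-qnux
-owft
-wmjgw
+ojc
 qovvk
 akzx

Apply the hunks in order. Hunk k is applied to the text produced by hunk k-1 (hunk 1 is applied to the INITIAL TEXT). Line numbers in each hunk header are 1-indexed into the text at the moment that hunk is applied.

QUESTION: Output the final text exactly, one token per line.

Answer: zpb
aqe
ojc
qovvk
akzx
gmym
ncsrx
cql
smpjn
wcdmz

Derivation:
Hunk 1: at line 12 remove [vdj] add [smpjn] -> 14 lines: zpb aqe kkvpy hwe yhj wmjgw lin bax fhdil kesvz tbf cql smpjn wcdmz
Hunk 2: at line 1 remove [kkvpy,hwe,yhj] add [qnux,owft] -> 13 lines: zpb aqe qnux owft wmjgw lin bax fhdil kesvz tbf cql smpjn wcdmz
Hunk 3: at line 4 remove [lin,bax] add [qovvk] -> 12 lines: zpb aqe qnux owft wmjgw qovvk fhdil kesvz tbf cql smpjn wcdmz
Hunk 4: at line 5 remove [fhdil,kesvz,tbf] add [akzx,gmym,ncsrx] -> 12 lines: zpb aqe qnux owft wmjgw qovvk akzx gmym ncsrx cql smpjn wcdmz
Hunk 5: at line 1 remove [qnux,owft,wmjgw] add [ojc] -> 10 lines: zpb aqe ojc qovvk akzx gmym ncsrx cql smpjn wcdmz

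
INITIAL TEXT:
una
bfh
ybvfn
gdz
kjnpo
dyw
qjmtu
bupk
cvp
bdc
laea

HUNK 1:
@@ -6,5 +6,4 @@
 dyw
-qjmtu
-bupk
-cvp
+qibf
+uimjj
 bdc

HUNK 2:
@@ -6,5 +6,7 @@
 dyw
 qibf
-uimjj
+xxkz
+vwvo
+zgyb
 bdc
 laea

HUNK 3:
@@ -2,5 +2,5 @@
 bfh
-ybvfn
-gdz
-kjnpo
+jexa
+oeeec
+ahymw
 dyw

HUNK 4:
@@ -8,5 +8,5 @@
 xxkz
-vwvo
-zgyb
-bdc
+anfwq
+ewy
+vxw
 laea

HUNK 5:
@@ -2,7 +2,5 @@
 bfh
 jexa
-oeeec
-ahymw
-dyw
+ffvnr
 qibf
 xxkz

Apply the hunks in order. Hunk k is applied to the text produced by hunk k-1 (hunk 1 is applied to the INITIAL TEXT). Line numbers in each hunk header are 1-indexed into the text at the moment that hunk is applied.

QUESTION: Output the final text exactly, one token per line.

Hunk 1: at line 6 remove [qjmtu,bupk,cvp] add [qibf,uimjj] -> 10 lines: una bfh ybvfn gdz kjnpo dyw qibf uimjj bdc laea
Hunk 2: at line 6 remove [uimjj] add [xxkz,vwvo,zgyb] -> 12 lines: una bfh ybvfn gdz kjnpo dyw qibf xxkz vwvo zgyb bdc laea
Hunk 3: at line 2 remove [ybvfn,gdz,kjnpo] add [jexa,oeeec,ahymw] -> 12 lines: una bfh jexa oeeec ahymw dyw qibf xxkz vwvo zgyb bdc laea
Hunk 4: at line 8 remove [vwvo,zgyb,bdc] add [anfwq,ewy,vxw] -> 12 lines: una bfh jexa oeeec ahymw dyw qibf xxkz anfwq ewy vxw laea
Hunk 5: at line 2 remove [oeeec,ahymw,dyw] add [ffvnr] -> 10 lines: una bfh jexa ffvnr qibf xxkz anfwq ewy vxw laea

Answer: una
bfh
jexa
ffvnr
qibf
xxkz
anfwq
ewy
vxw
laea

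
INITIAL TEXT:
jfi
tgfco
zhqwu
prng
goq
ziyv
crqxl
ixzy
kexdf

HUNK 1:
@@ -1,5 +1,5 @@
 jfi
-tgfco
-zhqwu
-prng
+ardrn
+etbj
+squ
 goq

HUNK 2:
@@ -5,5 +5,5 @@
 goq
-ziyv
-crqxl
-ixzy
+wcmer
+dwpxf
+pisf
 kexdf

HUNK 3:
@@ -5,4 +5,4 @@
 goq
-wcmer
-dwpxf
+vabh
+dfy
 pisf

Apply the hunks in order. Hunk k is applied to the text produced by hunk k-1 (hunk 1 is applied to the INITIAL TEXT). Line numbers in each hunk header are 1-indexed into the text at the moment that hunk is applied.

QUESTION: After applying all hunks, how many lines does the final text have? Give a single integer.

Hunk 1: at line 1 remove [tgfco,zhqwu,prng] add [ardrn,etbj,squ] -> 9 lines: jfi ardrn etbj squ goq ziyv crqxl ixzy kexdf
Hunk 2: at line 5 remove [ziyv,crqxl,ixzy] add [wcmer,dwpxf,pisf] -> 9 lines: jfi ardrn etbj squ goq wcmer dwpxf pisf kexdf
Hunk 3: at line 5 remove [wcmer,dwpxf] add [vabh,dfy] -> 9 lines: jfi ardrn etbj squ goq vabh dfy pisf kexdf
Final line count: 9

Answer: 9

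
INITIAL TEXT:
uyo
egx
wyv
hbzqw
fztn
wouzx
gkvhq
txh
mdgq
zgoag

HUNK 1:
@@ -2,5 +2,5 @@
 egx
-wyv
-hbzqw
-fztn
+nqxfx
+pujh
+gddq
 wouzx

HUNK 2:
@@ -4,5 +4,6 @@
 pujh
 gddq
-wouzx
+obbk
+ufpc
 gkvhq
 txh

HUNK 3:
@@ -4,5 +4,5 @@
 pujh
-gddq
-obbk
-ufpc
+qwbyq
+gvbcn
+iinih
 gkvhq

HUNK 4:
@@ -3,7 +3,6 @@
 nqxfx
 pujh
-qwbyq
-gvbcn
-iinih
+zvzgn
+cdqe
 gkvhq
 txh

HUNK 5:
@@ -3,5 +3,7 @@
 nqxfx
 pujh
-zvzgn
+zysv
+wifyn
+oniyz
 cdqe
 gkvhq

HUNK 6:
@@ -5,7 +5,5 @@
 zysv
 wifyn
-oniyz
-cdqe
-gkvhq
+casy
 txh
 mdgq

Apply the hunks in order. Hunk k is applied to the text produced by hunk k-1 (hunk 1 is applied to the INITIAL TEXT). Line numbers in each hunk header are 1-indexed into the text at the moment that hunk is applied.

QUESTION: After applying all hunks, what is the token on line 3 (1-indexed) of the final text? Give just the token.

Hunk 1: at line 2 remove [wyv,hbzqw,fztn] add [nqxfx,pujh,gddq] -> 10 lines: uyo egx nqxfx pujh gddq wouzx gkvhq txh mdgq zgoag
Hunk 2: at line 4 remove [wouzx] add [obbk,ufpc] -> 11 lines: uyo egx nqxfx pujh gddq obbk ufpc gkvhq txh mdgq zgoag
Hunk 3: at line 4 remove [gddq,obbk,ufpc] add [qwbyq,gvbcn,iinih] -> 11 lines: uyo egx nqxfx pujh qwbyq gvbcn iinih gkvhq txh mdgq zgoag
Hunk 4: at line 3 remove [qwbyq,gvbcn,iinih] add [zvzgn,cdqe] -> 10 lines: uyo egx nqxfx pujh zvzgn cdqe gkvhq txh mdgq zgoag
Hunk 5: at line 3 remove [zvzgn] add [zysv,wifyn,oniyz] -> 12 lines: uyo egx nqxfx pujh zysv wifyn oniyz cdqe gkvhq txh mdgq zgoag
Hunk 6: at line 5 remove [oniyz,cdqe,gkvhq] add [casy] -> 10 lines: uyo egx nqxfx pujh zysv wifyn casy txh mdgq zgoag
Final line 3: nqxfx

Answer: nqxfx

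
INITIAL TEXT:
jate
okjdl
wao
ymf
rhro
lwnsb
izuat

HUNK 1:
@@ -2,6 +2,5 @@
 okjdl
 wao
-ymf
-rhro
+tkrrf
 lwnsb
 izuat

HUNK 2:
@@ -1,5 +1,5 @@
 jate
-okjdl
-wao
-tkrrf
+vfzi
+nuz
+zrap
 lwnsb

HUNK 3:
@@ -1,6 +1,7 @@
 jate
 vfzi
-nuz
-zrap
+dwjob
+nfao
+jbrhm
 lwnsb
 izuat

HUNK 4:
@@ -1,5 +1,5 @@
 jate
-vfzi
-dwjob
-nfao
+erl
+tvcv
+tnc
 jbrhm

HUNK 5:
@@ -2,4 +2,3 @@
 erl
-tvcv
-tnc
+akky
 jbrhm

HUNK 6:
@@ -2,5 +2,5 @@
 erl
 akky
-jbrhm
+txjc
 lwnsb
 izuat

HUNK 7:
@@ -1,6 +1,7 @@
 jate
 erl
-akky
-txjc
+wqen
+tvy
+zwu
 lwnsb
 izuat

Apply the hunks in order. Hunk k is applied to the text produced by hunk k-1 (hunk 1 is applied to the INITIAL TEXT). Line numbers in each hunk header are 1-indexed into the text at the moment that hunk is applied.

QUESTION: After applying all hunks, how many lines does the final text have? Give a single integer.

Answer: 7

Derivation:
Hunk 1: at line 2 remove [ymf,rhro] add [tkrrf] -> 6 lines: jate okjdl wao tkrrf lwnsb izuat
Hunk 2: at line 1 remove [okjdl,wao,tkrrf] add [vfzi,nuz,zrap] -> 6 lines: jate vfzi nuz zrap lwnsb izuat
Hunk 3: at line 1 remove [nuz,zrap] add [dwjob,nfao,jbrhm] -> 7 lines: jate vfzi dwjob nfao jbrhm lwnsb izuat
Hunk 4: at line 1 remove [vfzi,dwjob,nfao] add [erl,tvcv,tnc] -> 7 lines: jate erl tvcv tnc jbrhm lwnsb izuat
Hunk 5: at line 2 remove [tvcv,tnc] add [akky] -> 6 lines: jate erl akky jbrhm lwnsb izuat
Hunk 6: at line 2 remove [jbrhm] add [txjc] -> 6 lines: jate erl akky txjc lwnsb izuat
Hunk 7: at line 1 remove [akky,txjc] add [wqen,tvy,zwu] -> 7 lines: jate erl wqen tvy zwu lwnsb izuat
Final line count: 7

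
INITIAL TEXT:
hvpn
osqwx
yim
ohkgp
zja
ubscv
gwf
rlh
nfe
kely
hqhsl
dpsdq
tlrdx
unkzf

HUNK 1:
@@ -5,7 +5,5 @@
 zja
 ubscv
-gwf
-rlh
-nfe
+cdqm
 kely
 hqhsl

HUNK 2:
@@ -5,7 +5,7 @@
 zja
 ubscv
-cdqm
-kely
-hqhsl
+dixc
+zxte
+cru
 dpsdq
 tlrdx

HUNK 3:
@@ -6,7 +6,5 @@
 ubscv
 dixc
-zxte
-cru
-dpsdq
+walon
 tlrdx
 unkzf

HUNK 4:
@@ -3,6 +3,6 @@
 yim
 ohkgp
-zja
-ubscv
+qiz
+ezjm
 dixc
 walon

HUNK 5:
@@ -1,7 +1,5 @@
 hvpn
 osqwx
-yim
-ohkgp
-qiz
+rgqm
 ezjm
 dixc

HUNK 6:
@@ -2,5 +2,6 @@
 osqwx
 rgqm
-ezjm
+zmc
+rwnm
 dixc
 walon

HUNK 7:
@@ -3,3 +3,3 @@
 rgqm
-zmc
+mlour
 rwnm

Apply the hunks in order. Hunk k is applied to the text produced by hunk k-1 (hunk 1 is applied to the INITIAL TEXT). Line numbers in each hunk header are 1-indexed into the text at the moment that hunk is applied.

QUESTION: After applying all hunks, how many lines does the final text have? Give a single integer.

Hunk 1: at line 5 remove [gwf,rlh,nfe] add [cdqm] -> 12 lines: hvpn osqwx yim ohkgp zja ubscv cdqm kely hqhsl dpsdq tlrdx unkzf
Hunk 2: at line 5 remove [cdqm,kely,hqhsl] add [dixc,zxte,cru] -> 12 lines: hvpn osqwx yim ohkgp zja ubscv dixc zxte cru dpsdq tlrdx unkzf
Hunk 3: at line 6 remove [zxte,cru,dpsdq] add [walon] -> 10 lines: hvpn osqwx yim ohkgp zja ubscv dixc walon tlrdx unkzf
Hunk 4: at line 3 remove [zja,ubscv] add [qiz,ezjm] -> 10 lines: hvpn osqwx yim ohkgp qiz ezjm dixc walon tlrdx unkzf
Hunk 5: at line 1 remove [yim,ohkgp,qiz] add [rgqm] -> 8 lines: hvpn osqwx rgqm ezjm dixc walon tlrdx unkzf
Hunk 6: at line 2 remove [ezjm] add [zmc,rwnm] -> 9 lines: hvpn osqwx rgqm zmc rwnm dixc walon tlrdx unkzf
Hunk 7: at line 3 remove [zmc] add [mlour] -> 9 lines: hvpn osqwx rgqm mlour rwnm dixc walon tlrdx unkzf
Final line count: 9

Answer: 9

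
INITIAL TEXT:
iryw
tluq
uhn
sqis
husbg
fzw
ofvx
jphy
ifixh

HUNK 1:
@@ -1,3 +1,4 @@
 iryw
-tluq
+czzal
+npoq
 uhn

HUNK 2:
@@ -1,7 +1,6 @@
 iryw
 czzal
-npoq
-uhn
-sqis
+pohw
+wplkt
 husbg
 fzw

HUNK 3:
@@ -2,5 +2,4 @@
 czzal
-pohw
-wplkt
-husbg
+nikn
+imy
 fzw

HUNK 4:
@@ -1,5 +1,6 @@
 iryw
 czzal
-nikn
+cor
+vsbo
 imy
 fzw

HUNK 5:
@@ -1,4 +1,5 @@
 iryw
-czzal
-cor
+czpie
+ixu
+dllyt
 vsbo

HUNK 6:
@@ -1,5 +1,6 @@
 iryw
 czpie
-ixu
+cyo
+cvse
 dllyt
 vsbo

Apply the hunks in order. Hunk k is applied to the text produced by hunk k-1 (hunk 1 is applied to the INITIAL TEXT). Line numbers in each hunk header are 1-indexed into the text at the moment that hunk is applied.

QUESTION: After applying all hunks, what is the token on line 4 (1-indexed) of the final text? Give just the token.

Hunk 1: at line 1 remove [tluq] add [czzal,npoq] -> 10 lines: iryw czzal npoq uhn sqis husbg fzw ofvx jphy ifixh
Hunk 2: at line 1 remove [npoq,uhn,sqis] add [pohw,wplkt] -> 9 lines: iryw czzal pohw wplkt husbg fzw ofvx jphy ifixh
Hunk 3: at line 2 remove [pohw,wplkt,husbg] add [nikn,imy] -> 8 lines: iryw czzal nikn imy fzw ofvx jphy ifixh
Hunk 4: at line 1 remove [nikn] add [cor,vsbo] -> 9 lines: iryw czzal cor vsbo imy fzw ofvx jphy ifixh
Hunk 5: at line 1 remove [czzal,cor] add [czpie,ixu,dllyt] -> 10 lines: iryw czpie ixu dllyt vsbo imy fzw ofvx jphy ifixh
Hunk 6: at line 1 remove [ixu] add [cyo,cvse] -> 11 lines: iryw czpie cyo cvse dllyt vsbo imy fzw ofvx jphy ifixh
Final line 4: cvse

Answer: cvse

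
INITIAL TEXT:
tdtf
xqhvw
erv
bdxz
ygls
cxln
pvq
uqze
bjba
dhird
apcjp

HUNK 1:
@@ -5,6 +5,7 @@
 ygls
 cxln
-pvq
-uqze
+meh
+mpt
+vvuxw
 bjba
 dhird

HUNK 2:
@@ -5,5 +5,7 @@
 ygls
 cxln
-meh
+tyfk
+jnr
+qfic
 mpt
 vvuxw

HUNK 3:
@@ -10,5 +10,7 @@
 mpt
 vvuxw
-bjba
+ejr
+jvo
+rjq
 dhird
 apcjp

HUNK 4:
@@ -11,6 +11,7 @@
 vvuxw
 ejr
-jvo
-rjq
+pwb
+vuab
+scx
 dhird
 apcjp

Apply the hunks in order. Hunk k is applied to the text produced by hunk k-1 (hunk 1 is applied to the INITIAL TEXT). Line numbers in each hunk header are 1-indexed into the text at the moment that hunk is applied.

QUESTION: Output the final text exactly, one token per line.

Hunk 1: at line 5 remove [pvq,uqze] add [meh,mpt,vvuxw] -> 12 lines: tdtf xqhvw erv bdxz ygls cxln meh mpt vvuxw bjba dhird apcjp
Hunk 2: at line 5 remove [meh] add [tyfk,jnr,qfic] -> 14 lines: tdtf xqhvw erv bdxz ygls cxln tyfk jnr qfic mpt vvuxw bjba dhird apcjp
Hunk 3: at line 10 remove [bjba] add [ejr,jvo,rjq] -> 16 lines: tdtf xqhvw erv bdxz ygls cxln tyfk jnr qfic mpt vvuxw ejr jvo rjq dhird apcjp
Hunk 4: at line 11 remove [jvo,rjq] add [pwb,vuab,scx] -> 17 lines: tdtf xqhvw erv bdxz ygls cxln tyfk jnr qfic mpt vvuxw ejr pwb vuab scx dhird apcjp

Answer: tdtf
xqhvw
erv
bdxz
ygls
cxln
tyfk
jnr
qfic
mpt
vvuxw
ejr
pwb
vuab
scx
dhird
apcjp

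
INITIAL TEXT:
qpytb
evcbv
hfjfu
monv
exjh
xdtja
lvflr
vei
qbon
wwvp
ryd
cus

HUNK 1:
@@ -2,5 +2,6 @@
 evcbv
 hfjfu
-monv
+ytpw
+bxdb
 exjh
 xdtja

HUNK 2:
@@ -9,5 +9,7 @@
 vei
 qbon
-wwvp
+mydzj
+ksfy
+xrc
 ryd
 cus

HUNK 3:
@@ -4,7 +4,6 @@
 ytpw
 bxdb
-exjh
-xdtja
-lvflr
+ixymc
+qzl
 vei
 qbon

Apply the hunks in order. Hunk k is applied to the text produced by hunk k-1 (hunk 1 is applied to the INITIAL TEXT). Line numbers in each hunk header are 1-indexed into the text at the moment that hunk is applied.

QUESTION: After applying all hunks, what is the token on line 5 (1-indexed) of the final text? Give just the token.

Answer: bxdb

Derivation:
Hunk 1: at line 2 remove [monv] add [ytpw,bxdb] -> 13 lines: qpytb evcbv hfjfu ytpw bxdb exjh xdtja lvflr vei qbon wwvp ryd cus
Hunk 2: at line 9 remove [wwvp] add [mydzj,ksfy,xrc] -> 15 lines: qpytb evcbv hfjfu ytpw bxdb exjh xdtja lvflr vei qbon mydzj ksfy xrc ryd cus
Hunk 3: at line 4 remove [exjh,xdtja,lvflr] add [ixymc,qzl] -> 14 lines: qpytb evcbv hfjfu ytpw bxdb ixymc qzl vei qbon mydzj ksfy xrc ryd cus
Final line 5: bxdb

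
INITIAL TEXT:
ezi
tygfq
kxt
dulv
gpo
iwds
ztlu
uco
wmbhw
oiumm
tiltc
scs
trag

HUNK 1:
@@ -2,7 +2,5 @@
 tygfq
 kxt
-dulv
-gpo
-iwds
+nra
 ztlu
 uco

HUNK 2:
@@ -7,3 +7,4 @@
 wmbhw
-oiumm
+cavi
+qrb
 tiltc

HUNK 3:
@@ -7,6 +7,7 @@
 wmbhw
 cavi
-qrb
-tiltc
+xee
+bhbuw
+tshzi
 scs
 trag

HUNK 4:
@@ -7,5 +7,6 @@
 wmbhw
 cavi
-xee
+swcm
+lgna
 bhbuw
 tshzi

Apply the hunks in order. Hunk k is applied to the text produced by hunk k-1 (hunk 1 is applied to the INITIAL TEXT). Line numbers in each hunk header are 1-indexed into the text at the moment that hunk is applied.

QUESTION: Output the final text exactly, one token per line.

Answer: ezi
tygfq
kxt
nra
ztlu
uco
wmbhw
cavi
swcm
lgna
bhbuw
tshzi
scs
trag

Derivation:
Hunk 1: at line 2 remove [dulv,gpo,iwds] add [nra] -> 11 lines: ezi tygfq kxt nra ztlu uco wmbhw oiumm tiltc scs trag
Hunk 2: at line 7 remove [oiumm] add [cavi,qrb] -> 12 lines: ezi tygfq kxt nra ztlu uco wmbhw cavi qrb tiltc scs trag
Hunk 3: at line 7 remove [qrb,tiltc] add [xee,bhbuw,tshzi] -> 13 lines: ezi tygfq kxt nra ztlu uco wmbhw cavi xee bhbuw tshzi scs trag
Hunk 4: at line 7 remove [xee] add [swcm,lgna] -> 14 lines: ezi tygfq kxt nra ztlu uco wmbhw cavi swcm lgna bhbuw tshzi scs trag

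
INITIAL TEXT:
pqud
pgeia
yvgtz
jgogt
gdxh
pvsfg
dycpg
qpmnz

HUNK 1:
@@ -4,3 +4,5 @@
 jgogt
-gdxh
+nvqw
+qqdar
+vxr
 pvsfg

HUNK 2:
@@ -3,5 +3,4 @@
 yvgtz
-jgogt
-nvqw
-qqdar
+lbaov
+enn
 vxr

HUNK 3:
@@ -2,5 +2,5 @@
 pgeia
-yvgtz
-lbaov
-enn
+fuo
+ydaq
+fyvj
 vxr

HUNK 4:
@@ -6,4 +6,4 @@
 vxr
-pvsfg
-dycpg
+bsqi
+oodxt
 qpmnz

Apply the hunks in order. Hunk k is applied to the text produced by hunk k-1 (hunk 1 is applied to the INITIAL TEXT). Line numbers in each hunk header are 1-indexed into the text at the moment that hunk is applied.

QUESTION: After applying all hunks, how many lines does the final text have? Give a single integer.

Hunk 1: at line 4 remove [gdxh] add [nvqw,qqdar,vxr] -> 10 lines: pqud pgeia yvgtz jgogt nvqw qqdar vxr pvsfg dycpg qpmnz
Hunk 2: at line 3 remove [jgogt,nvqw,qqdar] add [lbaov,enn] -> 9 lines: pqud pgeia yvgtz lbaov enn vxr pvsfg dycpg qpmnz
Hunk 3: at line 2 remove [yvgtz,lbaov,enn] add [fuo,ydaq,fyvj] -> 9 lines: pqud pgeia fuo ydaq fyvj vxr pvsfg dycpg qpmnz
Hunk 4: at line 6 remove [pvsfg,dycpg] add [bsqi,oodxt] -> 9 lines: pqud pgeia fuo ydaq fyvj vxr bsqi oodxt qpmnz
Final line count: 9

Answer: 9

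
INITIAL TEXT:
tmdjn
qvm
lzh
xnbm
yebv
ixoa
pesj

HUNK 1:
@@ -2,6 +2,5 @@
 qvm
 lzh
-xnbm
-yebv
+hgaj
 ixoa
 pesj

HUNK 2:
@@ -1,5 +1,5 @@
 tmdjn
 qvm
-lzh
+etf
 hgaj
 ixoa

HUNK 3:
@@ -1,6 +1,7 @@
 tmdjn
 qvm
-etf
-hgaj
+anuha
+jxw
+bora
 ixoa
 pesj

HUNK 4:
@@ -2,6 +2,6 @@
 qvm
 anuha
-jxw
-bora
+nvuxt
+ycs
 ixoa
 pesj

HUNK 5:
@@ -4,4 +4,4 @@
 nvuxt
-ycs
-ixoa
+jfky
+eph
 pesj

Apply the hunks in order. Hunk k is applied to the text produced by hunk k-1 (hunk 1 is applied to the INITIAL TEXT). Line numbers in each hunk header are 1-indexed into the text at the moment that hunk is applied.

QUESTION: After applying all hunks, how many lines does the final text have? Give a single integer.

Answer: 7

Derivation:
Hunk 1: at line 2 remove [xnbm,yebv] add [hgaj] -> 6 lines: tmdjn qvm lzh hgaj ixoa pesj
Hunk 2: at line 1 remove [lzh] add [etf] -> 6 lines: tmdjn qvm etf hgaj ixoa pesj
Hunk 3: at line 1 remove [etf,hgaj] add [anuha,jxw,bora] -> 7 lines: tmdjn qvm anuha jxw bora ixoa pesj
Hunk 4: at line 2 remove [jxw,bora] add [nvuxt,ycs] -> 7 lines: tmdjn qvm anuha nvuxt ycs ixoa pesj
Hunk 5: at line 4 remove [ycs,ixoa] add [jfky,eph] -> 7 lines: tmdjn qvm anuha nvuxt jfky eph pesj
Final line count: 7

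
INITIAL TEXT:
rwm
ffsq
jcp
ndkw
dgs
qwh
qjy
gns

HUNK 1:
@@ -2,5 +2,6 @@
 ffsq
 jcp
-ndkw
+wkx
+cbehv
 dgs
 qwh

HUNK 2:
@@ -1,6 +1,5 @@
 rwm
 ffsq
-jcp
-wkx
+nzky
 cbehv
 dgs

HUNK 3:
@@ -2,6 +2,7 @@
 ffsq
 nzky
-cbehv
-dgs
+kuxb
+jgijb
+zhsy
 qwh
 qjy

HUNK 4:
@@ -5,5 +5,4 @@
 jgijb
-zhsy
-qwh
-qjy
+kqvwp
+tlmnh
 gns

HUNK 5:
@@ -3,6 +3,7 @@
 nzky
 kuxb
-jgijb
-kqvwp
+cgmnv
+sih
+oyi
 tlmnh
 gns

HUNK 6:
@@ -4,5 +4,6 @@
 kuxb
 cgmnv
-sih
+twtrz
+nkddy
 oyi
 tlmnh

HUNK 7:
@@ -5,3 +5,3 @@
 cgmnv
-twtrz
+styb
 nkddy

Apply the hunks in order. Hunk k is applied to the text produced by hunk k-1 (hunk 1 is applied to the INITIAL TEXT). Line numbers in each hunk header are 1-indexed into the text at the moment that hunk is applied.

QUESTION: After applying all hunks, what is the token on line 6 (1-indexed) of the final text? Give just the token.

Hunk 1: at line 2 remove [ndkw] add [wkx,cbehv] -> 9 lines: rwm ffsq jcp wkx cbehv dgs qwh qjy gns
Hunk 2: at line 1 remove [jcp,wkx] add [nzky] -> 8 lines: rwm ffsq nzky cbehv dgs qwh qjy gns
Hunk 3: at line 2 remove [cbehv,dgs] add [kuxb,jgijb,zhsy] -> 9 lines: rwm ffsq nzky kuxb jgijb zhsy qwh qjy gns
Hunk 4: at line 5 remove [zhsy,qwh,qjy] add [kqvwp,tlmnh] -> 8 lines: rwm ffsq nzky kuxb jgijb kqvwp tlmnh gns
Hunk 5: at line 3 remove [jgijb,kqvwp] add [cgmnv,sih,oyi] -> 9 lines: rwm ffsq nzky kuxb cgmnv sih oyi tlmnh gns
Hunk 6: at line 4 remove [sih] add [twtrz,nkddy] -> 10 lines: rwm ffsq nzky kuxb cgmnv twtrz nkddy oyi tlmnh gns
Hunk 7: at line 5 remove [twtrz] add [styb] -> 10 lines: rwm ffsq nzky kuxb cgmnv styb nkddy oyi tlmnh gns
Final line 6: styb

Answer: styb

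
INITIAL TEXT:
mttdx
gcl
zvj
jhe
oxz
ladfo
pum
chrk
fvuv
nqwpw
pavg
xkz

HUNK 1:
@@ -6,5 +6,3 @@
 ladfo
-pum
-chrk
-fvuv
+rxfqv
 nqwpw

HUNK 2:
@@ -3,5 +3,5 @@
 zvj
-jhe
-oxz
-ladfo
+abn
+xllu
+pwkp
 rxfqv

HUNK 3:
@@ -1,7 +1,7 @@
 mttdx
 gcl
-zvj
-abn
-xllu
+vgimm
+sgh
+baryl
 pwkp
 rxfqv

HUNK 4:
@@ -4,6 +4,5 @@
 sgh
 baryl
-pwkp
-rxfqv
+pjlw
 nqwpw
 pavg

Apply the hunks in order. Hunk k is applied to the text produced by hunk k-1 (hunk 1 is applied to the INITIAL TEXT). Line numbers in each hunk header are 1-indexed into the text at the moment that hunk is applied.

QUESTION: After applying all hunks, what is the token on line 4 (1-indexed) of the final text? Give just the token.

Answer: sgh

Derivation:
Hunk 1: at line 6 remove [pum,chrk,fvuv] add [rxfqv] -> 10 lines: mttdx gcl zvj jhe oxz ladfo rxfqv nqwpw pavg xkz
Hunk 2: at line 3 remove [jhe,oxz,ladfo] add [abn,xllu,pwkp] -> 10 lines: mttdx gcl zvj abn xllu pwkp rxfqv nqwpw pavg xkz
Hunk 3: at line 1 remove [zvj,abn,xllu] add [vgimm,sgh,baryl] -> 10 lines: mttdx gcl vgimm sgh baryl pwkp rxfqv nqwpw pavg xkz
Hunk 4: at line 4 remove [pwkp,rxfqv] add [pjlw] -> 9 lines: mttdx gcl vgimm sgh baryl pjlw nqwpw pavg xkz
Final line 4: sgh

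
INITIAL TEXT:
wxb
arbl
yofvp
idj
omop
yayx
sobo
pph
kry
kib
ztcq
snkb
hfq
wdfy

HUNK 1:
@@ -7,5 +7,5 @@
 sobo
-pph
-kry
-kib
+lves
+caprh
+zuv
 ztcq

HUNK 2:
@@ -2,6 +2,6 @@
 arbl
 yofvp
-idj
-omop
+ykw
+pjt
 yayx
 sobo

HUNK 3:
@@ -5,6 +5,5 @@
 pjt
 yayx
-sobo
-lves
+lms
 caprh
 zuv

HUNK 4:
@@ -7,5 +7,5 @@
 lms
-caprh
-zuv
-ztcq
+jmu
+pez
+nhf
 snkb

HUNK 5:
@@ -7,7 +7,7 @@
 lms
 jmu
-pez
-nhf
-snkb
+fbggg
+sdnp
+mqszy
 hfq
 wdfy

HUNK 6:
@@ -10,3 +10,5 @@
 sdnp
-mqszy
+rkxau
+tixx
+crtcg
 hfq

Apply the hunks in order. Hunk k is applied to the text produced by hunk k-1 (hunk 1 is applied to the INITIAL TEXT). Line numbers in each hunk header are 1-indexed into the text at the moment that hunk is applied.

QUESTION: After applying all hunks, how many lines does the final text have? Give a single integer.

Answer: 15

Derivation:
Hunk 1: at line 7 remove [pph,kry,kib] add [lves,caprh,zuv] -> 14 lines: wxb arbl yofvp idj omop yayx sobo lves caprh zuv ztcq snkb hfq wdfy
Hunk 2: at line 2 remove [idj,omop] add [ykw,pjt] -> 14 lines: wxb arbl yofvp ykw pjt yayx sobo lves caprh zuv ztcq snkb hfq wdfy
Hunk 3: at line 5 remove [sobo,lves] add [lms] -> 13 lines: wxb arbl yofvp ykw pjt yayx lms caprh zuv ztcq snkb hfq wdfy
Hunk 4: at line 7 remove [caprh,zuv,ztcq] add [jmu,pez,nhf] -> 13 lines: wxb arbl yofvp ykw pjt yayx lms jmu pez nhf snkb hfq wdfy
Hunk 5: at line 7 remove [pez,nhf,snkb] add [fbggg,sdnp,mqszy] -> 13 lines: wxb arbl yofvp ykw pjt yayx lms jmu fbggg sdnp mqszy hfq wdfy
Hunk 6: at line 10 remove [mqszy] add [rkxau,tixx,crtcg] -> 15 lines: wxb arbl yofvp ykw pjt yayx lms jmu fbggg sdnp rkxau tixx crtcg hfq wdfy
Final line count: 15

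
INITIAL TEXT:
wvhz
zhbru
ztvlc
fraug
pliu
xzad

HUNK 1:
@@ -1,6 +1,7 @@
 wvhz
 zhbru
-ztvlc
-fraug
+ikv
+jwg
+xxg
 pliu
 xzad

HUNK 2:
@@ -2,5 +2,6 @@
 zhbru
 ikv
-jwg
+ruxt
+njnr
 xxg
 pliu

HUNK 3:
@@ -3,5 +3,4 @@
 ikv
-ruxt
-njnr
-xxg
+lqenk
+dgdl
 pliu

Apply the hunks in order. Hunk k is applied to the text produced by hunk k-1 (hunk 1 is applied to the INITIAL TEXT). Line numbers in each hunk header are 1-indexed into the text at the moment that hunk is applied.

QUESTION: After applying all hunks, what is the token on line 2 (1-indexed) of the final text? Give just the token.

Answer: zhbru

Derivation:
Hunk 1: at line 1 remove [ztvlc,fraug] add [ikv,jwg,xxg] -> 7 lines: wvhz zhbru ikv jwg xxg pliu xzad
Hunk 2: at line 2 remove [jwg] add [ruxt,njnr] -> 8 lines: wvhz zhbru ikv ruxt njnr xxg pliu xzad
Hunk 3: at line 3 remove [ruxt,njnr,xxg] add [lqenk,dgdl] -> 7 lines: wvhz zhbru ikv lqenk dgdl pliu xzad
Final line 2: zhbru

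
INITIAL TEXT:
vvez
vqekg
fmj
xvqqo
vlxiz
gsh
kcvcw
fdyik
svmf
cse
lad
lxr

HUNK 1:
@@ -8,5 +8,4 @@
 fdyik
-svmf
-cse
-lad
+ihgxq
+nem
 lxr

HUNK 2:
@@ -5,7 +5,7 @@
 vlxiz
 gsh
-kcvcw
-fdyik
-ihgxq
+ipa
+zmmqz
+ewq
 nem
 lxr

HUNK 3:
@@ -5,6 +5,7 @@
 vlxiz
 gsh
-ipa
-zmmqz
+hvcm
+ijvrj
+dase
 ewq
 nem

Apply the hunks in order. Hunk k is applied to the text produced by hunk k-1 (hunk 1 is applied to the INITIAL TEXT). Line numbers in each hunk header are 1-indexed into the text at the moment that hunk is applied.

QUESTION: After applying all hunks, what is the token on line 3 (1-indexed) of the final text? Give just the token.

Answer: fmj

Derivation:
Hunk 1: at line 8 remove [svmf,cse,lad] add [ihgxq,nem] -> 11 lines: vvez vqekg fmj xvqqo vlxiz gsh kcvcw fdyik ihgxq nem lxr
Hunk 2: at line 5 remove [kcvcw,fdyik,ihgxq] add [ipa,zmmqz,ewq] -> 11 lines: vvez vqekg fmj xvqqo vlxiz gsh ipa zmmqz ewq nem lxr
Hunk 3: at line 5 remove [ipa,zmmqz] add [hvcm,ijvrj,dase] -> 12 lines: vvez vqekg fmj xvqqo vlxiz gsh hvcm ijvrj dase ewq nem lxr
Final line 3: fmj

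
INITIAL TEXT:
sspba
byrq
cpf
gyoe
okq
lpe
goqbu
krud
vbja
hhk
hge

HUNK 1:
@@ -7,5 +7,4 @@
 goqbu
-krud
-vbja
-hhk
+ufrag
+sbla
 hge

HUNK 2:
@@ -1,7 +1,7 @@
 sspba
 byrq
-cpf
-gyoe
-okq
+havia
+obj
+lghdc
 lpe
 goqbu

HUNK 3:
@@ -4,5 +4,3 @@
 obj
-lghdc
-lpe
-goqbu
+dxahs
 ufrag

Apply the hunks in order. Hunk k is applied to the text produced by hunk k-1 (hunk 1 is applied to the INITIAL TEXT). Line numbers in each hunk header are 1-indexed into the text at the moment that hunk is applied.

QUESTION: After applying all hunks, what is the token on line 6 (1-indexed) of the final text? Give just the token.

Hunk 1: at line 7 remove [krud,vbja,hhk] add [ufrag,sbla] -> 10 lines: sspba byrq cpf gyoe okq lpe goqbu ufrag sbla hge
Hunk 2: at line 1 remove [cpf,gyoe,okq] add [havia,obj,lghdc] -> 10 lines: sspba byrq havia obj lghdc lpe goqbu ufrag sbla hge
Hunk 3: at line 4 remove [lghdc,lpe,goqbu] add [dxahs] -> 8 lines: sspba byrq havia obj dxahs ufrag sbla hge
Final line 6: ufrag

Answer: ufrag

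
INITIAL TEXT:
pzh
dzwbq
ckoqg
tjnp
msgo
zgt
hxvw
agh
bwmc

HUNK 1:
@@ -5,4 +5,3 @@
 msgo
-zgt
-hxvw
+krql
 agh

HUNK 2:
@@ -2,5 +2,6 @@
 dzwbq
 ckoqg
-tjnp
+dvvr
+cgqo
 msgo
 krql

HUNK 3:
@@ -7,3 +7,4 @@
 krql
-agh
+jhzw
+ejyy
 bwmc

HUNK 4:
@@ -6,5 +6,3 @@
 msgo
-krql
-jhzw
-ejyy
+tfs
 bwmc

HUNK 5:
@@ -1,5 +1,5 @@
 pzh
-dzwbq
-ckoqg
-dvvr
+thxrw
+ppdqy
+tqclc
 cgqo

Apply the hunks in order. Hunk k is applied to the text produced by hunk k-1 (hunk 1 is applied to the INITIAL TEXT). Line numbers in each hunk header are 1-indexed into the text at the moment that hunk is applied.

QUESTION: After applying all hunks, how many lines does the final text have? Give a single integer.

Answer: 8

Derivation:
Hunk 1: at line 5 remove [zgt,hxvw] add [krql] -> 8 lines: pzh dzwbq ckoqg tjnp msgo krql agh bwmc
Hunk 2: at line 2 remove [tjnp] add [dvvr,cgqo] -> 9 lines: pzh dzwbq ckoqg dvvr cgqo msgo krql agh bwmc
Hunk 3: at line 7 remove [agh] add [jhzw,ejyy] -> 10 lines: pzh dzwbq ckoqg dvvr cgqo msgo krql jhzw ejyy bwmc
Hunk 4: at line 6 remove [krql,jhzw,ejyy] add [tfs] -> 8 lines: pzh dzwbq ckoqg dvvr cgqo msgo tfs bwmc
Hunk 5: at line 1 remove [dzwbq,ckoqg,dvvr] add [thxrw,ppdqy,tqclc] -> 8 lines: pzh thxrw ppdqy tqclc cgqo msgo tfs bwmc
Final line count: 8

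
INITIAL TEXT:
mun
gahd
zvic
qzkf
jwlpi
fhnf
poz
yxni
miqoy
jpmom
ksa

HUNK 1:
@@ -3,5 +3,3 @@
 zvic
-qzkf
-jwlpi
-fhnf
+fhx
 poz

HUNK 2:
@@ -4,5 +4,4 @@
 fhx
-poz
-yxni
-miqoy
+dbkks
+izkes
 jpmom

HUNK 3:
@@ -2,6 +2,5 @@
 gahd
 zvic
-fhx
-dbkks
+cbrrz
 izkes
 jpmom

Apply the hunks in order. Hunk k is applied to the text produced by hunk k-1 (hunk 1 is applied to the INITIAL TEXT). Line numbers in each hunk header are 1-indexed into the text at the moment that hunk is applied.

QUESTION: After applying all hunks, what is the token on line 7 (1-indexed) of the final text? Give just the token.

Answer: ksa

Derivation:
Hunk 1: at line 3 remove [qzkf,jwlpi,fhnf] add [fhx] -> 9 lines: mun gahd zvic fhx poz yxni miqoy jpmom ksa
Hunk 2: at line 4 remove [poz,yxni,miqoy] add [dbkks,izkes] -> 8 lines: mun gahd zvic fhx dbkks izkes jpmom ksa
Hunk 3: at line 2 remove [fhx,dbkks] add [cbrrz] -> 7 lines: mun gahd zvic cbrrz izkes jpmom ksa
Final line 7: ksa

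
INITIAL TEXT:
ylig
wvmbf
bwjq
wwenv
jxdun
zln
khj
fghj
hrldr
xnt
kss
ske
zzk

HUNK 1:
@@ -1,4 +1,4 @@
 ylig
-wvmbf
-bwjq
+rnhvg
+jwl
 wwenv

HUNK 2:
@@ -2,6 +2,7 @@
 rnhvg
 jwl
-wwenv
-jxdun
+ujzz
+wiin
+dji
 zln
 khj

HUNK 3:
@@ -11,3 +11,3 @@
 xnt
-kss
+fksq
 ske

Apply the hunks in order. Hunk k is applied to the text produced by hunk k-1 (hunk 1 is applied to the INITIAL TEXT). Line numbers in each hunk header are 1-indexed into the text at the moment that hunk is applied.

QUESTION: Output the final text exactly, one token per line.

Answer: ylig
rnhvg
jwl
ujzz
wiin
dji
zln
khj
fghj
hrldr
xnt
fksq
ske
zzk

Derivation:
Hunk 1: at line 1 remove [wvmbf,bwjq] add [rnhvg,jwl] -> 13 lines: ylig rnhvg jwl wwenv jxdun zln khj fghj hrldr xnt kss ske zzk
Hunk 2: at line 2 remove [wwenv,jxdun] add [ujzz,wiin,dji] -> 14 lines: ylig rnhvg jwl ujzz wiin dji zln khj fghj hrldr xnt kss ske zzk
Hunk 3: at line 11 remove [kss] add [fksq] -> 14 lines: ylig rnhvg jwl ujzz wiin dji zln khj fghj hrldr xnt fksq ske zzk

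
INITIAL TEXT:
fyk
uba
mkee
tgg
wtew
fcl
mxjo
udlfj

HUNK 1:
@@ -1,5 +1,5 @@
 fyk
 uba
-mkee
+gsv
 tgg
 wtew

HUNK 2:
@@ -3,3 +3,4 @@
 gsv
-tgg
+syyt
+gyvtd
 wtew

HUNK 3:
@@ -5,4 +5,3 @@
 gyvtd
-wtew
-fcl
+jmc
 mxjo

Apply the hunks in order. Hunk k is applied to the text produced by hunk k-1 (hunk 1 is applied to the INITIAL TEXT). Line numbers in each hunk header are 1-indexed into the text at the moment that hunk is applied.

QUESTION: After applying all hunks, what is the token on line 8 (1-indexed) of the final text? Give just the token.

Hunk 1: at line 1 remove [mkee] add [gsv] -> 8 lines: fyk uba gsv tgg wtew fcl mxjo udlfj
Hunk 2: at line 3 remove [tgg] add [syyt,gyvtd] -> 9 lines: fyk uba gsv syyt gyvtd wtew fcl mxjo udlfj
Hunk 3: at line 5 remove [wtew,fcl] add [jmc] -> 8 lines: fyk uba gsv syyt gyvtd jmc mxjo udlfj
Final line 8: udlfj

Answer: udlfj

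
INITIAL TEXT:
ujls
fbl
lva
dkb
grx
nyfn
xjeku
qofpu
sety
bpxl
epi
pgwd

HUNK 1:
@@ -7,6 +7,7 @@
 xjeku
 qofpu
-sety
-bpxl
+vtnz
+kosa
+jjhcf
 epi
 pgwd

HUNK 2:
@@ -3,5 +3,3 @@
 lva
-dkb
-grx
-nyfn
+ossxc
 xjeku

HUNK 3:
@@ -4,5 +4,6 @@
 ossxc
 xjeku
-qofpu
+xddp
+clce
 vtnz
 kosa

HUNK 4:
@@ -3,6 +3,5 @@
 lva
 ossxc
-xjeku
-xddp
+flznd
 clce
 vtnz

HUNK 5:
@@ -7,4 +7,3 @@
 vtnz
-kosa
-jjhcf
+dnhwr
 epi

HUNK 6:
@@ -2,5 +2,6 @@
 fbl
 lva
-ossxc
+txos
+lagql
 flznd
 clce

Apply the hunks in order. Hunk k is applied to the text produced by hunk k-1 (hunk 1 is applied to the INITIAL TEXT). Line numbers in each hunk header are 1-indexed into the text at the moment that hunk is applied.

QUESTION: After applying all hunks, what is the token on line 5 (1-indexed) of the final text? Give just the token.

Hunk 1: at line 7 remove [sety,bpxl] add [vtnz,kosa,jjhcf] -> 13 lines: ujls fbl lva dkb grx nyfn xjeku qofpu vtnz kosa jjhcf epi pgwd
Hunk 2: at line 3 remove [dkb,grx,nyfn] add [ossxc] -> 11 lines: ujls fbl lva ossxc xjeku qofpu vtnz kosa jjhcf epi pgwd
Hunk 3: at line 4 remove [qofpu] add [xddp,clce] -> 12 lines: ujls fbl lva ossxc xjeku xddp clce vtnz kosa jjhcf epi pgwd
Hunk 4: at line 3 remove [xjeku,xddp] add [flznd] -> 11 lines: ujls fbl lva ossxc flznd clce vtnz kosa jjhcf epi pgwd
Hunk 5: at line 7 remove [kosa,jjhcf] add [dnhwr] -> 10 lines: ujls fbl lva ossxc flznd clce vtnz dnhwr epi pgwd
Hunk 6: at line 2 remove [ossxc] add [txos,lagql] -> 11 lines: ujls fbl lva txos lagql flznd clce vtnz dnhwr epi pgwd
Final line 5: lagql

Answer: lagql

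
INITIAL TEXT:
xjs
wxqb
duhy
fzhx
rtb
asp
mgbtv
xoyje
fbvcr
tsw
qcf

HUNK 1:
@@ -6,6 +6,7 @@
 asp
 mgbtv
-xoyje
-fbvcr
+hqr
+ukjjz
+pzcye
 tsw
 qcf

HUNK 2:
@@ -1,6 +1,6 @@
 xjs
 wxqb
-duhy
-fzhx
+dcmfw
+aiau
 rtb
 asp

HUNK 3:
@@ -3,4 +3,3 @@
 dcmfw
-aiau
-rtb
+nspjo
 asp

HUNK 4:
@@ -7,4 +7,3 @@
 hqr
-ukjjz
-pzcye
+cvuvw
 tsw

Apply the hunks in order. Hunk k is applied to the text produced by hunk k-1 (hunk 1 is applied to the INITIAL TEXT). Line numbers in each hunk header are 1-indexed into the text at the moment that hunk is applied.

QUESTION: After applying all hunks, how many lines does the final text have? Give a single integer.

Answer: 10

Derivation:
Hunk 1: at line 6 remove [xoyje,fbvcr] add [hqr,ukjjz,pzcye] -> 12 lines: xjs wxqb duhy fzhx rtb asp mgbtv hqr ukjjz pzcye tsw qcf
Hunk 2: at line 1 remove [duhy,fzhx] add [dcmfw,aiau] -> 12 lines: xjs wxqb dcmfw aiau rtb asp mgbtv hqr ukjjz pzcye tsw qcf
Hunk 3: at line 3 remove [aiau,rtb] add [nspjo] -> 11 lines: xjs wxqb dcmfw nspjo asp mgbtv hqr ukjjz pzcye tsw qcf
Hunk 4: at line 7 remove [ukjjz,pzcye] add [cvuvw] -> 10 lines: xjs wxqb dcmfw nspjo asp mgbtv hqr cvuvw tsw qcf
Final line count: 10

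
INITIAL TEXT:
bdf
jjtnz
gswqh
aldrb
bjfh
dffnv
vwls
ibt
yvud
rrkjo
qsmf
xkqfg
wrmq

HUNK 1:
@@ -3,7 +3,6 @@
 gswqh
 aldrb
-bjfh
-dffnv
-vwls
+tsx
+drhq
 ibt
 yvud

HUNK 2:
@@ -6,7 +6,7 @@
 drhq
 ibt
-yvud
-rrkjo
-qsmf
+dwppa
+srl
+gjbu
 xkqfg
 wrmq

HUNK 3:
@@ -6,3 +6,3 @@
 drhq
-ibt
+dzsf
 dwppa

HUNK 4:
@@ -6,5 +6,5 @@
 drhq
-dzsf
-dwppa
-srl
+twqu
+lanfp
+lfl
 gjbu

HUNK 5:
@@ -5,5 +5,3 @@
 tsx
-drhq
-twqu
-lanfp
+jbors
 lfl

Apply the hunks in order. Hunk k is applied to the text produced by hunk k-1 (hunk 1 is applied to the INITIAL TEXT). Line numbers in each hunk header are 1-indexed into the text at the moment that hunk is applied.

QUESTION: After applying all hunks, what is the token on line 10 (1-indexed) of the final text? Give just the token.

Answer: wrmq

Derivation:
Hunk 1: at line 3 remove [bjfh,dffnv,vwls] add [tsx,drhq] -> 12 lines: bdf jjtnz gswqh aldrb tsx drhq ibt yvud rrkjo qsmf xkqfg wrmq
Hunk 2: at line 6 remove [yvud,rrkjo,qsmf] add [dwppa,srl,gjbu] -> 12 lines: bdf jjtnz gswqh aldrb tsx drhq ibt dwppa srl gjbu xkqfg wrmq
Hunk 3: at line 6 remove [ibt] add [dzsf] -> 12 lines: bdf jjtnz gswqh aldrb tsx drhq dzsf dwppa srl gjbu xkqfg wrmq
Hunk 4: at line 6 remove [dzsf,dwppa,srl] add [twqu,lanfp,lfl] -> 12 lines: bdf jjtnz gswqh aldrb tsx drhq twqu lanfp lfl gjbu xkqfg wrmq
Hunk 5: at line 5 remove [drhq,twqu,lanfp] add [jbors] -> 10 lines: bdf jjtnz gswqh aldrb tsx jbors lfl gjbu xkqfg wrmq
Final line 10: wrmq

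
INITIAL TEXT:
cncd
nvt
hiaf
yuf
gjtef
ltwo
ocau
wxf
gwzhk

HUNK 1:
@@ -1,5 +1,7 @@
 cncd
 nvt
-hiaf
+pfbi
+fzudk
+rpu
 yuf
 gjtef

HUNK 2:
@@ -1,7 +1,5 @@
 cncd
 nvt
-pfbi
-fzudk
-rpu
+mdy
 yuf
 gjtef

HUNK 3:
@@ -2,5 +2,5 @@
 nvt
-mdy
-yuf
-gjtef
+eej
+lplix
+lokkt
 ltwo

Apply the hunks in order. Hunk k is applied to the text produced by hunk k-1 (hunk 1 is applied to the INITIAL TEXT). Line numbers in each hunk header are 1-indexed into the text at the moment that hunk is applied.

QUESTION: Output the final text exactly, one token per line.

Answer: cncd
nvt
eej
lplix
lokkt
ltwo
ocau
wxf
gwzhk

Derivation:
Hunk 1: at line 1 remove [hiaf] add [pfbi,fzudk,rpu] -> 11 lines: cncd nvt pfbi fzudk rpu yuf gjtef ltwo ocau wxf gwzhk
Hunk 2: at line 1 remove [pfbi,fzudk,rpu] add [mdy] -> 9 lines: cncd nvt mdy yuf gjtef ltwo ocau wxf gwzhk
Hunk 3: at line 2 remove [mdy,yuf,gjtef] add [eej,lplix,lokkt] -> 9 lines: cncd nvt eej lplix lokkt ltwo ocau wxf gwzhk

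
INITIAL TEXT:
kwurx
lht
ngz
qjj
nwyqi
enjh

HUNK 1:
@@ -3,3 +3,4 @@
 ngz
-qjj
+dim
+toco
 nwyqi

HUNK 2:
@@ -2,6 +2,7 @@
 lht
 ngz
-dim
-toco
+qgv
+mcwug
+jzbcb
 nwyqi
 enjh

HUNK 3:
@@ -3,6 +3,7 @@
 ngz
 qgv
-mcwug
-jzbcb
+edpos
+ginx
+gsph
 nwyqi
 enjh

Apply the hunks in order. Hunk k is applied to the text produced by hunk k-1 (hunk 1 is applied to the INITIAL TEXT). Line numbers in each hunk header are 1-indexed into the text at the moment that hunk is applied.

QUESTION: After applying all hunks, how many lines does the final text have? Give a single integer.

Answer: 9

Derivation:
Hunk 1: at line 3 remove [qjj] add [dim,toco] -> 7 lines: kwurx lht ngz dim toco nwyqi enjh
Hunk 2: at line 2 remove [dim,toco] add [qgv,mcwug,jzbcb] -> 8 lines: kwurx lht ngz qgv mcwug jzbcb nwyqi enjh
Hunk 3: at line 3 remove [mcwug,jzbcb] add [edpos,ginx,gsph] -> 9 lines: kwurx lht ngz qgv edpos ginx gsph nwyqi enjh
Final line count: 9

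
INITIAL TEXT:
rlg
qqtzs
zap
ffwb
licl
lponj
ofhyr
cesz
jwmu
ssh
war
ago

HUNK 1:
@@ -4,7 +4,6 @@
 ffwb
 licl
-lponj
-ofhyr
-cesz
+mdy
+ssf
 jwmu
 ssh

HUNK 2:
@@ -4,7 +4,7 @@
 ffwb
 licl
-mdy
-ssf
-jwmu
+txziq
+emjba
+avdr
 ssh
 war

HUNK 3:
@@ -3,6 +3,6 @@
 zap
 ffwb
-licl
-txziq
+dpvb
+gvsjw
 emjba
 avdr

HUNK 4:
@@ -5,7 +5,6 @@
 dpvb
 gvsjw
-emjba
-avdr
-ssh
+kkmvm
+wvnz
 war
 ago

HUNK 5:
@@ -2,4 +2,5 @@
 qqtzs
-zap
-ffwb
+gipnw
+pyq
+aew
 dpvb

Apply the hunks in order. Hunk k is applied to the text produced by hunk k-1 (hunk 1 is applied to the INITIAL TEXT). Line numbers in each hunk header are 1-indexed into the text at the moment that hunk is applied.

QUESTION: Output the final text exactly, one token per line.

Answer: rlg
qqtzs
gipnw
pyq
aew
dpvb
gvsjw
kkmvm
wvnz
war
ago

Derivation:
Hunk 1: at line 4 remove [lponj,ofhyr,cesz] add [mdy,ssf] -> 11 lines: rlg qqtzs zap ffwb licl mdy ssf jwmu ssh war ago
Hunk 2: at line 4 remove [mdy,ssf,jwmu] add [txziq,emjba,avdr] -> 11 lines: rlg qqtzs zap ffwb licl txziq emjba avdr ssh war ago
Hunk 3: at line 3 remove [licl,txziq] add [dpvb,gvsjw] -> 11 lines: rlg qqtzs zap ffwb dpvb gvsjw emjba avdr ssh war ago
Hunk 4: at line 5 remove [emjba,avdr,ssh] add [kkmvm,wvnz] -> 10 lines: rlg qqtzs zap ffwb dpvb gvsjw kkmvm wvnz war ago
Hunk 5: at line 2 remove [zap,ffwb] add [gipnw,pyq,aew] -> 11 lines: rlg qqtzs gipnw pyq aew dpvb gvsjw kkmvm wvnz war ago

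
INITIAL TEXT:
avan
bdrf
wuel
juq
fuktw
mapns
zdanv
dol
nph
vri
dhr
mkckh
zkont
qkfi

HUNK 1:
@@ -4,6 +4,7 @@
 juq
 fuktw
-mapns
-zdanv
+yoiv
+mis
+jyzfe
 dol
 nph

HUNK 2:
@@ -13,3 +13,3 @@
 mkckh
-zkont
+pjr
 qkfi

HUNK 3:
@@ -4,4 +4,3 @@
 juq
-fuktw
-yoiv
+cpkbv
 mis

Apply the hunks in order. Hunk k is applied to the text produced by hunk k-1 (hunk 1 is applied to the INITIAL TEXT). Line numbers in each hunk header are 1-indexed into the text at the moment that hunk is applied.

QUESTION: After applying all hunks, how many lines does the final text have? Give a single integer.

Hunk 1: at line 4 remove [mapns,zdanv] add [yoiv,mis,jyzfe] -> 15 lines: avan bdrf wuel juq fuktw yoiv mis jyzfe dol nph vri dhr mkckh zkont qkfi
Hunk 2: at line 13 remove [zkont] add [pjr] -> 15 lines: avan bdrf wuel juq fuktw yoiv mis jyzfe dol nph vri dhr mkckh pjr qkfi
Hunk 3: at line 4 remove [fuktw,yoiv] add [cpkbv] -> 14 lines: avan bdrf wuel juq cpkbv mis jyzfe dol nph vri dhr mkckh pjr qkfi
Final line count: 14

Answer: 14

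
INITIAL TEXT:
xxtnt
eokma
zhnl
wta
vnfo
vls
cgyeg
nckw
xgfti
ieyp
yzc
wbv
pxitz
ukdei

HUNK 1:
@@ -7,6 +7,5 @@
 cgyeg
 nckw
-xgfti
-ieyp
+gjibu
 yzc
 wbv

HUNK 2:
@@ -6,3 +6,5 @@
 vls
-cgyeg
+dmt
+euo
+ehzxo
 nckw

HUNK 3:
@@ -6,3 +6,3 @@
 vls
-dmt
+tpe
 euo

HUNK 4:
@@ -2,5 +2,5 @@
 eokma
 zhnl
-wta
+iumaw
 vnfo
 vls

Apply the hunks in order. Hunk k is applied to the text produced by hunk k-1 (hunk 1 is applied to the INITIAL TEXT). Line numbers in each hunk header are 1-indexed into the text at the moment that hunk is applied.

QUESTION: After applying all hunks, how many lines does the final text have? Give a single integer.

Answer: 15

Derivation:
Hunk 1: at line 7 remove [xgfti,ieyp] add [gjibu] -> 13 lines: xxtnt eokma zhnl wta vnfo vls cgyeg nckw gjibu yzc wbv pxitz ukdei
Hunk 2: at line 6 remove [cgyeg] add [dmt,euo,ehzxo] -> 15 lines: xxtnt eokma zhnl wta vnfo vls dmt euo ehzxo nckw gjibu yzc wbv pxitz ukdei
Hunk 3: at line 6 remove [dmt] add [tpe] -> 15 lines: xxtnt eokma zhnl wta vnfo vls tpe euo ehzxo nckw gjibu yzc wbv pxitz ukdei
Hunk 4: at line 2 remove [wta] add [iumaw] -> 15 lines: xxtnt eokma zhnl iumaw vnfo vls tpe euo ehzxo nckw gjibu yzc wbv pxitz ukdei
Final line count: 15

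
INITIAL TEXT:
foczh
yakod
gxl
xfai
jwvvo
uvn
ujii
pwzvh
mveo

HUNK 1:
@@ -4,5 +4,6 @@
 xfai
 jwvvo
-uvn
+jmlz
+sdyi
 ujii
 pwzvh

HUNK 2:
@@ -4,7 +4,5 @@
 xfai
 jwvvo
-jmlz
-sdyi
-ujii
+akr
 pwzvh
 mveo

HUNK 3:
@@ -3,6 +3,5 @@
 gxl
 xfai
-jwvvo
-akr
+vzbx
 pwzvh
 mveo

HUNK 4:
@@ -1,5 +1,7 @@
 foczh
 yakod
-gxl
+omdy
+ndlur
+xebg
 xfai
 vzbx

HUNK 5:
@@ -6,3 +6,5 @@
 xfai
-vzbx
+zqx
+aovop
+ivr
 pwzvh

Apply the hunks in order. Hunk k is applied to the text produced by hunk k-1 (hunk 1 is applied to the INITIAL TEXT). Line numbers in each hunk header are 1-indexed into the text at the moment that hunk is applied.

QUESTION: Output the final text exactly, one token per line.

Hunk 1: at line 4 remove [uvn] add [jmlz,sdyi] -> 10 lines: foczh yakod gxl xfai jwvvo jmlz sdyi ujii pwzvh mveo
Hunk 2: at line 4 remove [jmlz,sdyi,ujii] add [akr] -> 8 lines: foczh yakod gxl xfai jwvvo akr pwzvh mveo
Hunk 3: at line 3 remove [jwvvo,akr] add [vzbx] -> 7 lines: foczh yakod gxl xfai vzbx pwzvh mveo
Hunk 4: at line 1 remove [gxl] add [omdy,ndlur,xebg] -> 9 lines: foczh yakod omdy ndlur xebg xfai vzbx pwzvh mveo
Hunk 5: at line 6 remove [vzbx] add [zqx,aovop,ivr] -> 11 lines: foczh yakod omdy ndlur xebg xfai zqx aovop ivr pwzvh mveo

Answer: foczh
yakod
omdy
ndlur
xebg
xfai
zqx
aovop
ivr
pwzvh
mveo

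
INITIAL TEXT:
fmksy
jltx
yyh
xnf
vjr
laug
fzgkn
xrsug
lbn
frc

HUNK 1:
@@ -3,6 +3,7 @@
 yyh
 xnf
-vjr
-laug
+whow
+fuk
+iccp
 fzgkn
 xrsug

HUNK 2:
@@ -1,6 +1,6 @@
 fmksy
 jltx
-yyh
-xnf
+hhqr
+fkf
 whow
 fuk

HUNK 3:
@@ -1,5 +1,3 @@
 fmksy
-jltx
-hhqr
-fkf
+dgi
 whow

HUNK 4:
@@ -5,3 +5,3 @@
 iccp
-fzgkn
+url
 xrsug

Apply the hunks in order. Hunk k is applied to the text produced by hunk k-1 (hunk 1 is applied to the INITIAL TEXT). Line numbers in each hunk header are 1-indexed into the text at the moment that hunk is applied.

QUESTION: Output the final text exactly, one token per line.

Hunk 1: at line 3 remove [vjr,laug] add [whow,fuk,iccp] -> 11 lines: fmksy jltx yyh xnf whow fuk iccp fzgkn xrsug lbn frc
Hunk 2: at line 1 remove [yyh,xnf] add [hhqr,fkf] -> 11 lines: fmksy jltx hhqr fkf whow fuk iccp fzgkn xrsug lbn frc
Hunk 3: at line 1 remove [jltx,hhqr,fkf] add [dgi] -> 9 lines: fmksy dgi whow fuk iccp fzgkn xrsug lbn frc
Hunk 4: at line 5 remove [fzgkn] add [url] -> 9 lines: fmksy dgi whow fuk iccp url xrsug lbn frc

Answer: fmksy
dgi
whow
fuk
iccp
url
xrsug
lbn
frc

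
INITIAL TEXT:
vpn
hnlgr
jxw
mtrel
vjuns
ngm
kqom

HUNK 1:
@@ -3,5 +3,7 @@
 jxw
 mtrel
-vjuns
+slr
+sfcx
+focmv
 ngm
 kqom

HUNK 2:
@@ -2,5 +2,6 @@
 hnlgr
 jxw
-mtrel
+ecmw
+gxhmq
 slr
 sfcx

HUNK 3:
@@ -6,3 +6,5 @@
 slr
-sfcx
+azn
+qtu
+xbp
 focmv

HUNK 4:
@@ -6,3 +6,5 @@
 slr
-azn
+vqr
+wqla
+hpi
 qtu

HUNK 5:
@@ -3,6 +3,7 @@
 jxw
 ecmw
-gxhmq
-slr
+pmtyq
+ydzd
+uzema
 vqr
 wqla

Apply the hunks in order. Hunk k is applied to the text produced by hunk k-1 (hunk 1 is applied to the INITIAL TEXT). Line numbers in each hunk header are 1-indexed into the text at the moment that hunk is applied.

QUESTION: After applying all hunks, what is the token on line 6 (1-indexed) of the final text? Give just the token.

Hunk 1: at line 3 remove [vjuns] add [slr,sfcx,focmv] -> 9 lines: vpn hnlgr jxw mtrel slr sfcx focmv ngm kqom
Hunk 2: at line 2 remove [mtrel] add [ecmw,gxhmq] -> 10 lines: vpn hnlgr jxw ecmw gxhmq slr sfcx focmv ngm kqom
Hunk 3: at line 6 remove [sfcx] add [azn,qtu,xbp] -> 12 lines: vpn hnlgr jxw ecmw gxhmq slr azn qtu xbp focmv ngm kqom
Hunk 4: at line 6 remove [azn] add [vqr,wqla,hpi] -> 14 lines: vpn hnlgr jxw ecmw gxhmq slr vqr wqla hpi qtu xbp focmv ngm kqom
Hunk 5: at line 3 remove [gxhmq,slr] add [pmtyq,ydzd,uzema] -> 15 lines: vpn hnlgr jxw ecmw pmtyq ydzd uzema vqr wqla hpi qtu xbp focmv ngm kqom
Final line 6: ydzd

Answer: ydzd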